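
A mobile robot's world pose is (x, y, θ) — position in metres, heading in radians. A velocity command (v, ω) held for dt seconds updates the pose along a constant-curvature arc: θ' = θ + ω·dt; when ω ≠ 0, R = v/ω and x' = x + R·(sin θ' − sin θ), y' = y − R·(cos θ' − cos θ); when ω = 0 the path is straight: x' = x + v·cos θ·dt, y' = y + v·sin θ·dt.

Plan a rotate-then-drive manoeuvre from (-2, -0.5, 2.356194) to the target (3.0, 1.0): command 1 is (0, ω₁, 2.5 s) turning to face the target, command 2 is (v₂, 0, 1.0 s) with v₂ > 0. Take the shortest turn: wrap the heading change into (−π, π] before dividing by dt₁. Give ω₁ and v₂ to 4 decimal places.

heading to target = atan2(1−-0.5, 3−-2) = 0.2915
Δθ = wrap(0.2915 − 2.3562) = -2.0647; ω₁ = Δθ/dt₁ = -0.8259
distance = √((3−-2)² + (1−-0.5)²) = 5.2202; v₂ = distance/dt₂ = 5.2202

ω₁ = -0.8259, v₂ = 5.2202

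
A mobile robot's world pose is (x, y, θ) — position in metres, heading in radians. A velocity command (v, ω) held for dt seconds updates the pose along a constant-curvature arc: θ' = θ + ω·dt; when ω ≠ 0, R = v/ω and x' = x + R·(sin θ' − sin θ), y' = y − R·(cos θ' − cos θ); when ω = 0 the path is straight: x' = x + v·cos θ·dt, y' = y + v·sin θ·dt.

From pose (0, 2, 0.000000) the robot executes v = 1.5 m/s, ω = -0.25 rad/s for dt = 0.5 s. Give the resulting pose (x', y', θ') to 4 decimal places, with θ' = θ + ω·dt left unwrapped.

θ' = 0.0000 + -0.25·0.5 = -0.1250
R = v/ω = 1.5/-0.25 = -6.0000
x' = 0 + -6.0000·(sin -0.1250 − sin 0.0000) = 0.7480
y' = 2 − -6.0000·(cos -0.1250 − cos 0.0000) = 1.9532

(0.7480, 1.9532, -0.1250)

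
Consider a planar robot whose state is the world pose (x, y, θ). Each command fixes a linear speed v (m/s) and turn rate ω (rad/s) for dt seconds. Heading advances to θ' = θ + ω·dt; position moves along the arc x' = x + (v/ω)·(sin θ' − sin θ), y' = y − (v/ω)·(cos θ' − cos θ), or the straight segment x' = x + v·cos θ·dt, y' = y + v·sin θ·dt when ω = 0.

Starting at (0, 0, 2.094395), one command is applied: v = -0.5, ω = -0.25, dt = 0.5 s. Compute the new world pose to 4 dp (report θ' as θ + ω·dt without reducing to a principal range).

θ' = 2.0944 + -0.25·0.5 = 1.9694
R = v/ω = -0.5/-0.25 = 2.0000
x' = 0 + 2.0000·(sin 1.9694 − sin 2.0944) = 0.1112
y' = 0 − 2.0000·(cos 1.9694 − cos 2.0944) = -0.2237

(0.1112, -0.2237, 1.9694)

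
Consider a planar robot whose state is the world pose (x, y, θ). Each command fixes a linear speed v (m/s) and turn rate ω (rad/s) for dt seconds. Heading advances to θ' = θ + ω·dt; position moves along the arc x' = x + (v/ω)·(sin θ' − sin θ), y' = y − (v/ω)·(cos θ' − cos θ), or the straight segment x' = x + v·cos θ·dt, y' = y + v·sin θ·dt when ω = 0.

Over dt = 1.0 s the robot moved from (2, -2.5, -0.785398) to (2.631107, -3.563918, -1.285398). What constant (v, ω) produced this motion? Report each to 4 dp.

Δθ = -1.285398 − -0.785398 = -0.500000
ω = Δθ/dt = -0.500000/1.0 = -0.5000
R = −Δy/(cos θ' − cos θ) = -2.5000
v = R·ω = -2.5000·-0.5000 = 1.2500

v = 1.2500, ω = -0.5000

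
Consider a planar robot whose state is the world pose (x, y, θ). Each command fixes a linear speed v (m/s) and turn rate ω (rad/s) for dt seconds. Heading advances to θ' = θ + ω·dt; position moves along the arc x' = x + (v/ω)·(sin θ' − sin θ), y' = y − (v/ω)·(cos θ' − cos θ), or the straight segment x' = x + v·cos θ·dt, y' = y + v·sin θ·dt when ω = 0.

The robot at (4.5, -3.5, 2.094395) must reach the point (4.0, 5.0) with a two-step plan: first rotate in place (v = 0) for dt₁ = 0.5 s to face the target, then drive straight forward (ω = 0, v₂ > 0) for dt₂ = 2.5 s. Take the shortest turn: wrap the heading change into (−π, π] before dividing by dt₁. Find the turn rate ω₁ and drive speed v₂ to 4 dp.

ω₁ = -0.9297, v₂ = 3.4059

heading to target = atan2(5−-3.5, 4−4.5) = 1.6296
Δθ = wrap(1.6296 − 2.0944) = -0.4648; ω₁ = Δθ/dt₁ = -0.9297
distance = √((4−4.5)² + (5−-3.5)²) = 8.5147; v₂ = distance/dt₂ = 3.4059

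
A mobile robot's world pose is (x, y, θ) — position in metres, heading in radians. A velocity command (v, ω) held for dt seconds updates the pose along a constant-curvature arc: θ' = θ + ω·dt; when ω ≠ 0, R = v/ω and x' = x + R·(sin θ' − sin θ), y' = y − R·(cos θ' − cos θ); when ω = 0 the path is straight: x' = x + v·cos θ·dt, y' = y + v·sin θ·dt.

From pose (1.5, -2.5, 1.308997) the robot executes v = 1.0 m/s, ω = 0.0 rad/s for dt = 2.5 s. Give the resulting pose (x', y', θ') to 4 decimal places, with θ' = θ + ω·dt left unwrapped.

θ' = 1.3090 + 0.0·2.5 = 1.3090
ω = 0 → straight: x' = 1.5 + 1.0·cos(1.3090)·2.5 = 2.1470
y' = -2.5 + 1.0·sin(1.3090)·2.5 = -0.0852

(2.1470, -0.0852, 1.3090)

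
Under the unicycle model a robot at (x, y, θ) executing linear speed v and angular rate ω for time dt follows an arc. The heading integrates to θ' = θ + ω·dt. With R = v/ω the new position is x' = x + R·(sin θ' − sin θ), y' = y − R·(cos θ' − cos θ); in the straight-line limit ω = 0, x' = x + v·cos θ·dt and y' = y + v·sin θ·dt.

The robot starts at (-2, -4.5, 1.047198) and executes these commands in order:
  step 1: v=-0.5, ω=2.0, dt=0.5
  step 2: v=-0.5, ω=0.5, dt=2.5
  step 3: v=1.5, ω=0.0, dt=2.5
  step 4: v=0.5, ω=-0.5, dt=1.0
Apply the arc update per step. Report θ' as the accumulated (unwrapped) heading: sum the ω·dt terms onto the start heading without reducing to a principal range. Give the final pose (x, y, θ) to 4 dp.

(-5.1593, -5.8035, 2.7972)

step 1: θ'=2.0472 (R=-0.2500) → pose (-2.0057, -4.7396, 2.0472)
step 2: θ'=3.2972 (R=-1.0000) → pose (-0.9620, -5.2690, 3.2972)
step 3: θ'=3.2972 (straight) → pose (-4.6667, -5.8501, 3.2972)
step 4: θ'=2.7972 (R=-1.0000) → pose (-5.1593, -5.8035, 2.7972)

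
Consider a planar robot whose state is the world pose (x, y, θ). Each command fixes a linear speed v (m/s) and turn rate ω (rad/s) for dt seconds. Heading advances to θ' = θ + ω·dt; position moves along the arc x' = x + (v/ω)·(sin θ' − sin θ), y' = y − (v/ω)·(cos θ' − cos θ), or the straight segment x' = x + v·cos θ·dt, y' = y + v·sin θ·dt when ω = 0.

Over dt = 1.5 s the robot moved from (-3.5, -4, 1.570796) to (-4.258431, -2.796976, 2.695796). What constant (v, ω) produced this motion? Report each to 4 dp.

v = 1.0000, ω = 0.7500

Δθ = 2.695796 − 1.570796 = 1.125000
ω = Δθ/dt = 1.125000/1.5 = 0.7500
R = −Δy/(cos θ' − cos θ) = 1.3333
v = R·ω = 1.3333·0.7500 = 1.0000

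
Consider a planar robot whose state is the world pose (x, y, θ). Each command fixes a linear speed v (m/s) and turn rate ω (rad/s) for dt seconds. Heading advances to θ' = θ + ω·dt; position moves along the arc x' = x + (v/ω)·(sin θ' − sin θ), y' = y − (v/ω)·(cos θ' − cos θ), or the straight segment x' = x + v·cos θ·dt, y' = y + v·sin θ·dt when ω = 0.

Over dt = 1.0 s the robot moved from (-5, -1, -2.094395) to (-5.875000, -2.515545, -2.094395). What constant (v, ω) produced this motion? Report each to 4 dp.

v = 1.7500, ω = 0.0000

Δθ = -2.094395 − -2.094395 = 0.000000
ω = Δθ/dt = 0.000000/1.0 = 0.0000
ω = 0 → v = (Δx·cos θ + Δy·sin θ)/dt = 1.7500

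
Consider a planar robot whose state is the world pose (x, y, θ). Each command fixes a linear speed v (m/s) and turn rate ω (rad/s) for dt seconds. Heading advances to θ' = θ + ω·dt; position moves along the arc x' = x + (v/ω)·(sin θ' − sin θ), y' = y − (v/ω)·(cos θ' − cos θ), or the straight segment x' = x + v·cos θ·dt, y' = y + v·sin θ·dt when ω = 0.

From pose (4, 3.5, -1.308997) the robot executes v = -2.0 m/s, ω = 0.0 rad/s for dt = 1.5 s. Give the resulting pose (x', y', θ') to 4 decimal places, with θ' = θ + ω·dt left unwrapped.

θ' = -1.3090 + 0.0·1.5 = -1.3090
ω = 0 → straight: x' = 4 + -2.0·cos(-1.3090)·1.5 = 3.2235
y' = 3.5 + -2.0·sin(-1.3090)·1.5 = 6.3978

(3.2235, 6.3978, -1.3090)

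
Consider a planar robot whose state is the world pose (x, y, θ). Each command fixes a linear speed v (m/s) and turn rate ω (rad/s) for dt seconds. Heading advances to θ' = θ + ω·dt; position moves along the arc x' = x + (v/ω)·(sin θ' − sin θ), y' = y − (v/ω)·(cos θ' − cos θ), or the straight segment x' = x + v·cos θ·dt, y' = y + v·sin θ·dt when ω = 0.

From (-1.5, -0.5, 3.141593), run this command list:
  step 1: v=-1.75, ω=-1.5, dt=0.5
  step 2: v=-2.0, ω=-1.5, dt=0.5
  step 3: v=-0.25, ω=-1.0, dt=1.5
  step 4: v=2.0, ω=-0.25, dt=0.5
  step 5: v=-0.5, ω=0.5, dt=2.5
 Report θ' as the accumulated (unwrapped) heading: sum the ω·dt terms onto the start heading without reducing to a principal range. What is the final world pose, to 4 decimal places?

step 1: θ'=2.3916 (R=1.1667) → pose (-0.7048, -0.8130, 2.3916)
step 2: θ'=1.6416 (R=1.3333) → pose (-0.2836, -1.6943, 1.6416)
step 3: θ'=0.1416 (R=0.2500) → pose (-0.4977, -1.9595, 0.1416)
step 4: θ'=0.0166 (R=-8.0000) → pose (0.4985, -1.8805, 0.0166)
step 5: θ'=1.2666 (R=-1.0000) → pose (-0.4390, -2.5809, 1.2666)

(-0.4390, -2.5809, 1.2666)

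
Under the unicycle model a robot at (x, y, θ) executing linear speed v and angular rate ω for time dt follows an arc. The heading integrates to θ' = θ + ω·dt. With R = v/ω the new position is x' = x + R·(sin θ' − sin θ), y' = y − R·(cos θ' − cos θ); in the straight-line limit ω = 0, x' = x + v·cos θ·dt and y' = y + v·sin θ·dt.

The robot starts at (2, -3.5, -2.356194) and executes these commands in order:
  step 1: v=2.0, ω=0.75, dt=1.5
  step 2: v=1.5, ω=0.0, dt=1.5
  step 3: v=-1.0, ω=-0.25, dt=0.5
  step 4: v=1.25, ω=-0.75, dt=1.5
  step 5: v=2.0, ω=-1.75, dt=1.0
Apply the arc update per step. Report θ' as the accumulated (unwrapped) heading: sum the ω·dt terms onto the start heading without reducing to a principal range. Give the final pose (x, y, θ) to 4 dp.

step 1: θ'=-1.2312 (R=2.6667) → pose (1.3713, -6.2739, -1.2312)
step 2: θ'=-1.2312 (straight) → pose (2.1208, -8.3954, -1.2312)
step 3: θ'=-1.3562 (R=4.0000) → pose (1.9841, -7.9148, -1.3562)
step 4: θ'=-2.4812 (R=-1.6667) → pose (1.3780, -9.5860, -2.4812)
step 5: θ'=-4.2312 (R=-1.1429) → pose (-0.3361, -9.2124, -4.2312)

(-0.3361, -9.2124, -4.2312)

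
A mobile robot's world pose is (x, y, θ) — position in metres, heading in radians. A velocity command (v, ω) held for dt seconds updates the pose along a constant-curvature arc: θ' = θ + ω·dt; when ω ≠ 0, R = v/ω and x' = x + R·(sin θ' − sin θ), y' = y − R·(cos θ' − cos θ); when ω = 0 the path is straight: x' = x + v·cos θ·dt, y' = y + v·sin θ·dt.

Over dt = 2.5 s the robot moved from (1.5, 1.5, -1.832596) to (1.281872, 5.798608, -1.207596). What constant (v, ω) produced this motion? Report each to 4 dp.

v = -1.7500, ω = 0.2500

Δθ = -1.207596 − -1.832596 = 0.625000
ω = Δθ/dt = 0.625000/2.5 = 0.2500
R = −Δy/(cos θ' − cos θ) = -7.0000
v = R·ω = -7.0000·0.2500 = -1.7500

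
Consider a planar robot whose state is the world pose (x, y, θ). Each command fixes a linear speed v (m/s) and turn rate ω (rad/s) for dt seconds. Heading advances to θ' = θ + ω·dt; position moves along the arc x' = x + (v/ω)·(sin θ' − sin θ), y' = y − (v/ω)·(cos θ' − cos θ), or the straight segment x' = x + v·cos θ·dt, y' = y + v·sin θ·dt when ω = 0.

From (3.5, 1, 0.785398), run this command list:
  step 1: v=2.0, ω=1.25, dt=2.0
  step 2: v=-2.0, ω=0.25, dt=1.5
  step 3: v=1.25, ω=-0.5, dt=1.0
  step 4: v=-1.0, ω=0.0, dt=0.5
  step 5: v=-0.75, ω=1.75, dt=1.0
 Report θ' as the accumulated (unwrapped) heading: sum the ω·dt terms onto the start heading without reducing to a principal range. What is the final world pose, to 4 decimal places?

step 1: θ'=3.2854 (R=1.6000) → pose (2.1393, 3.7149, 3.2854)
step 2: θ'=3.6604 (R=-8.0000) → pose (4.9596, 4.6850, 3.6604)
step 3: θ'=3.1604 (R=-2.5000) → pose (3.7670, 4.3565, 3.1604)
step 4: θ'=3.1604 (straight) → pose (4.2669, 4.3659, 3.1604)
step 5: θ'=4.9104 (R=-0.4286) → pose (4.6790, 4.8787, 4.9104)

(4.6790, 4.8787, 4.9104)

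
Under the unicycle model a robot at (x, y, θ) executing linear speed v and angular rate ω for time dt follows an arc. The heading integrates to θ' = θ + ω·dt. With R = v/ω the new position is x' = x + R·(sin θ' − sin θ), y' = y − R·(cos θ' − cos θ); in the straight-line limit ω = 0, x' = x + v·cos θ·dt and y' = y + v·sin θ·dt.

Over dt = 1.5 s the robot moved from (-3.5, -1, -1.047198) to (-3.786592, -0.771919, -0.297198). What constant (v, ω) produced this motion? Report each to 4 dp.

v = -0.2500, ω = 0.5000

Δθ = -0.297198 − -1.047198 = 0.750000
ω = Δθ/dt = 0.750000/1.5 = 0.5000
R = Δx/(sin θ' − sin θ) = -0.5000
v = R·ω = -0.5000·0.5000 = -0.2500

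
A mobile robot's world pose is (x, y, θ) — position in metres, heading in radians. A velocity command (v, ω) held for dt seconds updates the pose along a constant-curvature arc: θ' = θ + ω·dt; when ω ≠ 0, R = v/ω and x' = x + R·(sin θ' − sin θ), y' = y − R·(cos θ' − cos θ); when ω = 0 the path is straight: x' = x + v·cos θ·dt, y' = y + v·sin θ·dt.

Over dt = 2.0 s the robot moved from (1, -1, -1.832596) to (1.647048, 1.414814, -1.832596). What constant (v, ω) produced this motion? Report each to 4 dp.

Δθ = -1.832596 − -1.832596 = 0.000000
ω = Δθ/dt = 0.000000/2.0 = 0.0000
ω = 0 → v = (Δx·cos θ + Δy·sin θ)/dt = -1.2500

v = -1.2500, ω = 0.0000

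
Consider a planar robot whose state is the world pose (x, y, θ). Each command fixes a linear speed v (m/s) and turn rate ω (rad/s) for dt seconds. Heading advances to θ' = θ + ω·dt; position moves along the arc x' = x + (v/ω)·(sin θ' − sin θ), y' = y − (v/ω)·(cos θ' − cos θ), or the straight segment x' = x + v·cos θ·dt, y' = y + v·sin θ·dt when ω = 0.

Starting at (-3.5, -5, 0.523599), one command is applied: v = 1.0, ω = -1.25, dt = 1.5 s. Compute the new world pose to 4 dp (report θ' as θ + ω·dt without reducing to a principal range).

(-2.3192, -5.5187, -1.3514)

θ' = 0.5236 + -1.25·1.5 = -1.3514
R = v/ω = 1.0/-1.25 = -0.8000
x' = -3.5 + -0.8000·(sin -1.3514 − sin 0.5236) = -2.3192
y' = -5 − -0.8000·(cos -1.3514 − cos 0.5236) = -5.5187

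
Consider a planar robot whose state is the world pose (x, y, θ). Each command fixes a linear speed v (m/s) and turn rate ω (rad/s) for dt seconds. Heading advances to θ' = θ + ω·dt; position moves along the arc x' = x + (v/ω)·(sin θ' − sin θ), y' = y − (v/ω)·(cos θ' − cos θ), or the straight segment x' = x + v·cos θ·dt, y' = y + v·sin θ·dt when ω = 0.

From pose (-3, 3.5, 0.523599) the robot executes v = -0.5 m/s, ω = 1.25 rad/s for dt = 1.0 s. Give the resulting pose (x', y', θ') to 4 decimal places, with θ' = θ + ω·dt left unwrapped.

θ' = 0.5236 + 1.25·1.0 = 1.7736
R = v/ω = -0.5/1.25 = -0.4000
x' = -3 + -0.4000·(sin 1.7736 − sin 0.5236) = -3.1918
y' = 3.5 − -0.4000·(cos 1.7736 − cos 0.5236) = 3.0730

(-3.1918, 3.0730, 1.7736)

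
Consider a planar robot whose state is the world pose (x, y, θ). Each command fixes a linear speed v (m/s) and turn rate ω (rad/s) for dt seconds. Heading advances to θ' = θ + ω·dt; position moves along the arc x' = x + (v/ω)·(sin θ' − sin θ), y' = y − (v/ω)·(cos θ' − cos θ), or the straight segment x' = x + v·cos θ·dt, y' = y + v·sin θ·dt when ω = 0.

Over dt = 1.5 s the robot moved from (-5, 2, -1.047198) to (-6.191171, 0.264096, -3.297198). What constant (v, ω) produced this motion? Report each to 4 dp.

Δθ = -3.297198 − -1.047198 = -2.250000
ω = Δθ/dt = -2.250000/1.5 = -1.5000
R = −Δy/(cos θ' − cos θ) = -1.1667
v = R·ω = -1.1667·-1.5000 = 1.7500

v = 1.7500, ω = -1.5000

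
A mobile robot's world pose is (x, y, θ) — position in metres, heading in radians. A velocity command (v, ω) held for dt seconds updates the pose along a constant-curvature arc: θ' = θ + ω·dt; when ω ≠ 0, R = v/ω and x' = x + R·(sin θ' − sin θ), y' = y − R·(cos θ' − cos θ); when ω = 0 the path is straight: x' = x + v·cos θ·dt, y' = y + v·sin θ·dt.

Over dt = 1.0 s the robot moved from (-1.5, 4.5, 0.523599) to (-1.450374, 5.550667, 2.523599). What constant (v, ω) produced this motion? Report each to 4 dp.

v = 1.2500, ω = 2.0000

Δθ = 2.523599 − 0.523599 = 2.000000
ω = Δθ/dt = 2.000000/1.0 = 2.0000
R = −Δy/(cos θ' − cos θ) = 0.6250
v = R·ω = 0.6250·2.0000 = 1.2500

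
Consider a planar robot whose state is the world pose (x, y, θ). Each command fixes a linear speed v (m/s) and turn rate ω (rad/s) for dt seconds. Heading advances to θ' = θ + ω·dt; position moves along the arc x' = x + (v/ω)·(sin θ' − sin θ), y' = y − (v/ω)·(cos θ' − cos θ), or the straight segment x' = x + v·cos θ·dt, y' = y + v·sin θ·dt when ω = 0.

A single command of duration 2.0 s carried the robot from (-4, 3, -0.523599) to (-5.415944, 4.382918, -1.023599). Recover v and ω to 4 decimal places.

Δθ = -1.023599 − -0.523599 = -0.500000
ω = Δθ/dt = -0.500000/2.0 = -0.2500
R = Δx/(sin θ' − sin θ) = 4.0000
v = R·ω = 4.0000·-0.2500 = -1.0000

v = -1.0000, ω = -0.2500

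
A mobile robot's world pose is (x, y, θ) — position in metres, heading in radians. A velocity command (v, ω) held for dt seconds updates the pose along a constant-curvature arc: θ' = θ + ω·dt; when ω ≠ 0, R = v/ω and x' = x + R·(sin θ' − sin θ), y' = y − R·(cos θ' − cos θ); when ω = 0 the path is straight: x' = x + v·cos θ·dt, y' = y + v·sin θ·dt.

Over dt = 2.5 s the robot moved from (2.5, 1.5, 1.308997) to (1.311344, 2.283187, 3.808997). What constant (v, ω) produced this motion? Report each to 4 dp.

v = 0.7500, ω = 1.0000

Δθ = 3.808997 − 1.308997 = 2.500000
ω = Δθ/dt = 2.500000/2.5 = 1.0000
R = Δx/(sin θ' − sin θ) = 0.7500
v = R·ω = 0.7500·1.0000 = 0.7500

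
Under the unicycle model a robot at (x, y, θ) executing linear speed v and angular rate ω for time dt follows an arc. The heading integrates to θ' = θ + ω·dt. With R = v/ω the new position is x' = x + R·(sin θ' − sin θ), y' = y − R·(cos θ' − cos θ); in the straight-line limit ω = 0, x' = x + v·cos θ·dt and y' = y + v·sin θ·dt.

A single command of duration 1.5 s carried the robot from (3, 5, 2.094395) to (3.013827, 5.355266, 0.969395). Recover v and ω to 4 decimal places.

v = 0.2500, ω = -0.7500

Δθ = 0.969395 − 2.094395 = -1.125000
ω = Δθ/dt = -1.125000/1.5 = -0.7500
R = −Δy/(cos θ' − cos θ) = -0.3333
v = R·ω = -0.3333·-0.7500 = 0.2500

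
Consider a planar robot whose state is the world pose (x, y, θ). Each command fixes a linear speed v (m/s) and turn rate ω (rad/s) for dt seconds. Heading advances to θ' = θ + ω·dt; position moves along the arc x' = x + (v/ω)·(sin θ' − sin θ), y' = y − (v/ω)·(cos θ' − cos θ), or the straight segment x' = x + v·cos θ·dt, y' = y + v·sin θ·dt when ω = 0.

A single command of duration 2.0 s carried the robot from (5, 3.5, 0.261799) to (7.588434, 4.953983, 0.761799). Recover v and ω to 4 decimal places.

Δθ = 0.761799 − 0.261799 = 0.500000
ω = Δθ/dt = 0.500000/2.0 = 0.2500
R = Δx/(sin θ' − sin θ) = 6.0000
v = R·ω = 6.0000·0.2500 = 1.5000

v = 1.5000, ω = 0.2500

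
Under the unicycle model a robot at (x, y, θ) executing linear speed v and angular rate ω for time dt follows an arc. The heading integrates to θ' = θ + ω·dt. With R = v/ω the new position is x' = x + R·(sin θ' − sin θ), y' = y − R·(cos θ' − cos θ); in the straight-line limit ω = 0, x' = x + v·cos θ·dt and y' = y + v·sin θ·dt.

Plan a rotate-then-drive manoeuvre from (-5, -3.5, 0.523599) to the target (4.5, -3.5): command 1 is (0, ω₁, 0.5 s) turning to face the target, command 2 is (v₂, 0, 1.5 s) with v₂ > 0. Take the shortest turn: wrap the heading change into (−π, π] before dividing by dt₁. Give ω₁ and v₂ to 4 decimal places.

heading to target = atan2(-3.5−-3.5, 4.5−-5) = 0.0000
Δθ = wrap(0.0000 − 0.5236) = -0.5236; ω₁ = Δθ/dt₁ = -1.0472
distance = √((4.5−-5)² + (-3.5−-3.5)²) = 9.5000; v₂ = distance/dt₂ = 6.3333

ω₁ = -1.0472, v₂ = 6.3333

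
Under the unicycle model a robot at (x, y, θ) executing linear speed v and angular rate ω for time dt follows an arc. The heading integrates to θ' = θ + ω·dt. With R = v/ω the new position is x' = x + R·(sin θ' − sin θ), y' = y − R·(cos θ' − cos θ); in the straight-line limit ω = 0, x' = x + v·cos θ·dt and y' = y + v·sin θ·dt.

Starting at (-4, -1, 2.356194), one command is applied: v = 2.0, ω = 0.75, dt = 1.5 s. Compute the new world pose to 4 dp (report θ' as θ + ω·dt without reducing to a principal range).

(-6.7739, -0.3713, 3.4812)

θ' = 2.3562 + 0.75·1.5 = 3.4812
R = v/ω = 2.0/0.75 = 2.6667
x' = -4 + 2.6667·(sin 3.4812 − sin 2.3562) = -6.7739
y' = -1 − 2.6667·(cos 3.4812 − cos 2.3562) = -0.3713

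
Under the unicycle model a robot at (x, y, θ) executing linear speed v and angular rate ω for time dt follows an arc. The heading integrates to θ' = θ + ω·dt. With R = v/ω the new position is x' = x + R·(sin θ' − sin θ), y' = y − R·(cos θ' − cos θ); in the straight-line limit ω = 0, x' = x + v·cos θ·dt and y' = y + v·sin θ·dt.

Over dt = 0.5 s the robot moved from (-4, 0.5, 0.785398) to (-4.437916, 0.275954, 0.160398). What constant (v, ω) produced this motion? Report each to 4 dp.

v = -1.0000, ω = -1.2500

Δθ = 0.160398 − 0.785398 = -0.625000
ω = Δθ/dt = -0.625000/0.5 = -1.2500
R = Δx/(sin θ' − sin θ) = 0.8000
v = R·ω = 0.8000·-1.2500 = -1.0000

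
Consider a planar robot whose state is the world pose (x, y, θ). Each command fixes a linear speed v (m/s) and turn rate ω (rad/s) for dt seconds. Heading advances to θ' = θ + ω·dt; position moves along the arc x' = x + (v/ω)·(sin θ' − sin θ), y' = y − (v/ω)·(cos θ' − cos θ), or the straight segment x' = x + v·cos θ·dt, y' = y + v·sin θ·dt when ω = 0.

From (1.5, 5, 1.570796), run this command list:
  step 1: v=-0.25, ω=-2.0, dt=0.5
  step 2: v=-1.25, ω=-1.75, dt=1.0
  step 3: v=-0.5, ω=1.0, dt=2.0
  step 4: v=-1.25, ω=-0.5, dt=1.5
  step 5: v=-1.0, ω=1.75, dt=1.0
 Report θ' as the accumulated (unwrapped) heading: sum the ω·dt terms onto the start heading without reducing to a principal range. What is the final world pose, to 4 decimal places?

step 1: θ'=0.5708 (R=0.1250) → pose (1.4425, 4.8948, 0.5708)
step 2: θ'=-1.1792 (R=0.7143) → pose (0.3964, 5.2233, -1.1792)
step 3: θ'=0.8208 (R=-0.5000) → pose (-0.4316, 5.3732, 0.8208)
step 4: θ'=0.0708 (R=2.5000) → pose (-2.0840, 4.5836, 0.0708)
step 5: θ'=1.8208 (R=-0.5714) → pose (-2.5972, 3.8722, 1.8208)

(-2.5972, 3.8722, 1.8208)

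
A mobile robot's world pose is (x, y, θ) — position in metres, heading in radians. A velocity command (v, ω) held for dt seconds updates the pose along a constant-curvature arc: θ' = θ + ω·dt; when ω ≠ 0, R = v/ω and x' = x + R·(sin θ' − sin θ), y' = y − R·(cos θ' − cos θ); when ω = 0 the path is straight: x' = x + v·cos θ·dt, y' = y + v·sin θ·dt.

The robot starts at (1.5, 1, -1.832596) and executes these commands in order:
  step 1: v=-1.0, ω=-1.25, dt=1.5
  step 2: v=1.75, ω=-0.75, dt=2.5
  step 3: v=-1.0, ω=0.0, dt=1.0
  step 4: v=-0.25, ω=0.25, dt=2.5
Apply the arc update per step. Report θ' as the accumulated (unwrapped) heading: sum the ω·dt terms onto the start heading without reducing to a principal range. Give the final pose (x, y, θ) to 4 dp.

(1.3589, 4.0550, -4.9576)

step 1: θ'=-3.7076 (R=0.8000) → pose (2.7018, 1.4682, -3.7076)
step 2: θ'=-5.5826 (R=-2.3333) → pose (2.4488, 5.2214, -5.5826)
step 3: θ'=-5.5826 (straight) → pose (1.6843, 4.5767, -5.5826)
step 4: θ'=-4.9576 (R=-1.0000) → pose (1.3589, 4.0550, -4.9576)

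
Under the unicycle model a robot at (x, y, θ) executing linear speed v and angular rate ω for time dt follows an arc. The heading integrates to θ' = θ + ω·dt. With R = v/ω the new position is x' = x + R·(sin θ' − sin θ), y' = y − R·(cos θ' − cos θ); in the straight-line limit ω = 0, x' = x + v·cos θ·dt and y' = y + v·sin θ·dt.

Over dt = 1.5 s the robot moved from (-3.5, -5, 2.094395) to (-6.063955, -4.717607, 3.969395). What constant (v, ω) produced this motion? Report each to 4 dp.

v = 2.0000, ω = 1.2500

Δθ = 3.969395 − 2.094395 = 1.875000
ω = Δθ/dt = 1.875000/1.5 = 1.2500
R = Δx/(sin θ' − sin θ) = 1.6000
v = R·ω = 1.6000·1.2500 = 2.0000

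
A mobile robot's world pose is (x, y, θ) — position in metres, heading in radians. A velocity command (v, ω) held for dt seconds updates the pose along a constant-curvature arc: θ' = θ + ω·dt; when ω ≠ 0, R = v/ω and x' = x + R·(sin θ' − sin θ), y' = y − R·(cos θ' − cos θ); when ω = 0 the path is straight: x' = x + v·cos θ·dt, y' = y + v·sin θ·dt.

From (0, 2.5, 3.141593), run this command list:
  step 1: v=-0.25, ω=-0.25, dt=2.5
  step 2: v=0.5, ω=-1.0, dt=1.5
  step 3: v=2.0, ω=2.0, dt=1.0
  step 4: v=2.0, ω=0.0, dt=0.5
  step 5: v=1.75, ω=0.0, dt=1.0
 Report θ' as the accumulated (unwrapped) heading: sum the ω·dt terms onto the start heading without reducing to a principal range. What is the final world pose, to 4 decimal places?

step 1: θ'=2.5166 (R=1.0000) → pose (0.5851, 2.3110, 2.5166)
step 2: θ'=1.0166 (R=-0.5000) → pose (0.4525, 2.9796, 1.0166)
step 3: θ'=3.0166 (R=1.0000) → pose (-0.2732, 4.4980, 3.0166)
step 4: θ'=3.0166 (straight) → pose (-1.2654, 4.6227, 3.0166)
step 5: θ'=3.0166 (straight) → pose (-3.0017, 4.8409, 3.0166)

(-3.0017, 4.8409, 3.0166)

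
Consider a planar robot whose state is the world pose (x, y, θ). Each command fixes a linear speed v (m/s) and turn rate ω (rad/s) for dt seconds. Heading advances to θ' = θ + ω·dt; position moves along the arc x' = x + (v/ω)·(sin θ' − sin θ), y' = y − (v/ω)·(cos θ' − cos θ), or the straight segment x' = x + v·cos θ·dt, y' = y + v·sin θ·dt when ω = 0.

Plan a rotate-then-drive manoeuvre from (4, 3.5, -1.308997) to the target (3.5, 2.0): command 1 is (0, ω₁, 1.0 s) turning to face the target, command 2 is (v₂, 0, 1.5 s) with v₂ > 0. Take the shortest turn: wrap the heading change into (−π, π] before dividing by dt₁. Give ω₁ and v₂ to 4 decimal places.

ω₁ = -0.5835, v₂ = 1.0541

heading to target = atan2(2−3.5, 3.5−4) = -1.8925
Δθ = wrap(-1.8925 − -1.3090) = -0.5835; ω₁ = Δθ/dt₁ = -0.5835
distance = √((3.5−4)² + (2−3.5)²) = 1.5811; v₂ = distance/dt₂ = 1.0541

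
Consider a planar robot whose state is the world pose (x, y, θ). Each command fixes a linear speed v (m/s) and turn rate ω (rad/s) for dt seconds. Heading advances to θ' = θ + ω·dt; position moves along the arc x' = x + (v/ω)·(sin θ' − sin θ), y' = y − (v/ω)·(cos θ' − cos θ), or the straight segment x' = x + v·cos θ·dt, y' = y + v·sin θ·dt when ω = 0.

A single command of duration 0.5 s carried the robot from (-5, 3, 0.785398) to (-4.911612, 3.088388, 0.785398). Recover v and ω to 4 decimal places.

Δθ = 0.785398 − 0.785398 = 0.000000
ω = Δθ/dt = 0.000000/0.5 = 0.0000
ω = 0 → v = (Δx·cos θ + Δy·sin θ)/dt = 0.2500

v = 0.2500, ω = 0.0000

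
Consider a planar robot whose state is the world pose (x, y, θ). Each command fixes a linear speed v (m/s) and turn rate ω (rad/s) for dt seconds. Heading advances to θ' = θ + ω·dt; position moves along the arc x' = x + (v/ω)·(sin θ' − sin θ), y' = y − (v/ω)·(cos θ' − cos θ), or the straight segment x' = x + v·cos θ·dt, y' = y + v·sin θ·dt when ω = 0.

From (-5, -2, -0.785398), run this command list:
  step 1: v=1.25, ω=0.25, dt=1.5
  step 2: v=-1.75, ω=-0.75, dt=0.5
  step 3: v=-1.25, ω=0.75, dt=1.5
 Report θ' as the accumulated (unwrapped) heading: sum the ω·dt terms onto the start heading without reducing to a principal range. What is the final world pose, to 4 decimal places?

step 1: θ'=-0.4104 (R=5.0000) → pose (-3.4593, -3.0493, -0.4104)
step 2: θ'=-0.7854 (R=2.3333) → pose (-4.1783, -2.5596, -0.7854)
step 3: θ'=0.3396 (R=-1.6667) → pose (-5.9120, -2.1666, 0.3396)

(-5.9120, -2.1666, 0.3396)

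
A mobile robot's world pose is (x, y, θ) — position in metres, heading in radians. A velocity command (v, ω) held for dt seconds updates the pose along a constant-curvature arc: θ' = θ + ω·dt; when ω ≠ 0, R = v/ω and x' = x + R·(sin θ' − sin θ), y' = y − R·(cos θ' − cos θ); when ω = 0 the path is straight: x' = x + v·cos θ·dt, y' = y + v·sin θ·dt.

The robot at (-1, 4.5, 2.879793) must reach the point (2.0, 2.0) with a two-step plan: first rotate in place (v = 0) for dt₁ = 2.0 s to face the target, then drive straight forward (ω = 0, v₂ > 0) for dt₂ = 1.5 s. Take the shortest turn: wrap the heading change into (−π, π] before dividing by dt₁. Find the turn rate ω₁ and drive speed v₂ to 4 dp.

ω₁ = 1.3543, v₂ = 2.6034

heading to target = atan2(2−4.5, 2−-1) = -0.6947
Δθ = wrap(-0.6947 − 2.8798) = 2.7087; ω₁ = Δθ/dt₁ = 1.3543
distance = √((2−-1)² + (2−4.5)²) = 3.9051; v₂ = distance/dt₂ = 2.6034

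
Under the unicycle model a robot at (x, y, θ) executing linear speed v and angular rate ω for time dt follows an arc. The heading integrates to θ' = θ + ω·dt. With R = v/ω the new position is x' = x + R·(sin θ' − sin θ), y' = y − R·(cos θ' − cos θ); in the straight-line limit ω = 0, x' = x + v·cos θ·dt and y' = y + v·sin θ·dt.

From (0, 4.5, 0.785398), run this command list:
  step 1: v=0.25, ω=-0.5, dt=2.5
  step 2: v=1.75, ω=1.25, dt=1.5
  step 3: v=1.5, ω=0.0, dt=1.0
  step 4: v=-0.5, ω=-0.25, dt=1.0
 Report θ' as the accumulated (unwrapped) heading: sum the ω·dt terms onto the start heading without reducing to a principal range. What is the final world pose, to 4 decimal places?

step 1: θ'=-0.4646 (R=-0.5000) → pose (0.5776, 4.5934, -0.4646)
step 2: θ'=1.4104 (R=1.4000) → pose (2.5869, 5.6215, 1.4104)
step 3: θ'=1.4104 (straight) → pose (2.8265, 7.1022, 1.4104)
step 4: θ'=1.1604 (R=2.0000) → pose (2.6861, 6.6237, 1.1604)

(2.6861, 6.6237, 1.1604)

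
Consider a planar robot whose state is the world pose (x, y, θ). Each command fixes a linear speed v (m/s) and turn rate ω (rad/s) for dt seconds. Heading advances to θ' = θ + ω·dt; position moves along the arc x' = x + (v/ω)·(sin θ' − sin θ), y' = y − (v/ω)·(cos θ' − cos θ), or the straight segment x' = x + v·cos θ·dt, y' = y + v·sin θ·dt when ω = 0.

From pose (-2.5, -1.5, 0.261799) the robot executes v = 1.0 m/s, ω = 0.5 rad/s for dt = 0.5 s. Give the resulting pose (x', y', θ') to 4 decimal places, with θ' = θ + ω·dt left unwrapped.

(-2.0381, -1.3119, 0.5118)

θ' = 0.2618 + 0.5·0.5 = 0.5118
R = v/ω = 1.0/0.5 = 2.0000
x' = -2.5 + 2.0000·(sin 0.5118 − sin 0.2618) = -2.0381
y' = -1.5 − 2.0000·(cos 0.5118 − cos 0.2618) = -1.3119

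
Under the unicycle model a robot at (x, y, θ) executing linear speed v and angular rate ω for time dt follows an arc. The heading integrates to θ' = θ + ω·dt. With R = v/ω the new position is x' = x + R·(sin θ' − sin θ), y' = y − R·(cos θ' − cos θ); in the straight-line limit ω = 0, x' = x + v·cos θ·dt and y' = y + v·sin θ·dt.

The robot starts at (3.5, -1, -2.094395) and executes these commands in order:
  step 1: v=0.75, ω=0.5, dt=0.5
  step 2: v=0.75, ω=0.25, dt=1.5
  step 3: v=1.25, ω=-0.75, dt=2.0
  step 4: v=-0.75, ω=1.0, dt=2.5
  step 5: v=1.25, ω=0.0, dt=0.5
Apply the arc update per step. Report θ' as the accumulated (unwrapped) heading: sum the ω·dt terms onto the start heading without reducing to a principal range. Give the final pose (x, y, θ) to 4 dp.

step 1: θ'=-1.8444 (R=1.5000) → pose (3.3548, -1.3447, -1.8444)
step 2: θ'=-1.4694 (R=3.0000) → pose (3.2587, -2.4590, -1.4694)
step 3: θ'=-2.9694 (R=-1.6667) → pose (1.8861, -4.2697, -2.9694)
step 4: θ'=-0.4694 (R=-0.7500) → pose (2.0969, -2.8619, -0.4694)
step 5: θ'=-0.4694 (straight) → pose (2.6543, -3.1446, -0.4694)

(2.6543, -3.1446, -0.4694)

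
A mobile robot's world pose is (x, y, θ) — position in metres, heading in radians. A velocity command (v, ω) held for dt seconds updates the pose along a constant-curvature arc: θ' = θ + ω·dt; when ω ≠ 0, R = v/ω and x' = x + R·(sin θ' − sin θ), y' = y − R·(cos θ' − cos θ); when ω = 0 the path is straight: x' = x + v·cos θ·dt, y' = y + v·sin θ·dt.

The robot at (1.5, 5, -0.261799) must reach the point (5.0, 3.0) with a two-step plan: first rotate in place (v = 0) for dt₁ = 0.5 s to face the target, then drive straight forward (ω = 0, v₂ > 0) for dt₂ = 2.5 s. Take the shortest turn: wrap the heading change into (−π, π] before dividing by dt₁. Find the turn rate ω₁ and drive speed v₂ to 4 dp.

heading to target = atan2(3−5, 5−1.5) = -0.5191
Δθ = wrap(-0.5191 − -0.2618) = -0.2573; ω₁ = Δθ/dt₁ = -0.5147
distance = √((5−1.5)² + (3−5)²) = 4.0311; v₂ = distance/dt₂ = 1.6125

ω₁ = -0.5147, v₂ = 1.6125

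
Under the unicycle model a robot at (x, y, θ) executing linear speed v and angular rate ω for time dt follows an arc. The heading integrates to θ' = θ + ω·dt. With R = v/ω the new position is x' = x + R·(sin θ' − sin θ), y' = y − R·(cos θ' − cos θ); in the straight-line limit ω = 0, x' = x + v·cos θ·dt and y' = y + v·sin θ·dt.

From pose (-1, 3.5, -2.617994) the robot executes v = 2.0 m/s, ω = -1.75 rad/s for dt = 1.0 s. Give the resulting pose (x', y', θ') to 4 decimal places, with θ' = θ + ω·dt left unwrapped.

θ' = -2.6180 + -1.75·1.0 = -4.3680
R = v/ω = 2.0/-1.75 = -1.1429
x' = -1 + -1.1429·(sin -4.3680 − sin -2.6180) = -2.6472
y' = 3.5 − -1.1429·(cos -4.3680 − cos -2.6180) = 4.1039

(-2.6472, 4.1039, -4.3680)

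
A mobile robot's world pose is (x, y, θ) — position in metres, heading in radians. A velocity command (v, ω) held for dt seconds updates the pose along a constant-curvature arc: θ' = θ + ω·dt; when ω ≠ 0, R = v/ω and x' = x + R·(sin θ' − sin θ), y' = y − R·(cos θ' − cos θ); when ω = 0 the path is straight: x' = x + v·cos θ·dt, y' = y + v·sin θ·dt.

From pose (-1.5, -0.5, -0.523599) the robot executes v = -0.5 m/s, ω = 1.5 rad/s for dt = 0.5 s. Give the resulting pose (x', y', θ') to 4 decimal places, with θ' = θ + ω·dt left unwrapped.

θ' = -0.5236 + 1.5·0.5 = 0.2264
R = v/ω = -0.5/1.5 = -0.3333
x' = -1.5 + -0.3333·(sin 0.2264 − sin -0.5236) = -1.7415
y' = -0.5 − -0.3333·(cos 0.2264 − cos -0.5236) = -0.4638

(-1.7415, -0.4638, 0.2264)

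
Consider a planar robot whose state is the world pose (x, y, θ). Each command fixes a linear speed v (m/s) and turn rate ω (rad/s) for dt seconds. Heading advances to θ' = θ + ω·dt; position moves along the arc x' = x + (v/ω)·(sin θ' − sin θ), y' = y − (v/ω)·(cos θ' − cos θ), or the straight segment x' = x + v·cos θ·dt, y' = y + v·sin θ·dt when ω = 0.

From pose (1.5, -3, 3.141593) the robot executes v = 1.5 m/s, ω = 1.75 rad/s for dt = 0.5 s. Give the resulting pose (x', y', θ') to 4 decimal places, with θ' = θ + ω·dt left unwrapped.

(0.8421, -3.3077, 4.0166)

θ' = 3.1416 + 1.75·0.5 = 4.0166
R = v/ω = 1.5/1.75 = 0.8571
x' = 1.5 + 0.8571·(sin 4.0166 − sin 3.1416) = 0.8421
y' = -3 − 0.8571·(cos 4.0166 − cos 3.1416) = -3.3077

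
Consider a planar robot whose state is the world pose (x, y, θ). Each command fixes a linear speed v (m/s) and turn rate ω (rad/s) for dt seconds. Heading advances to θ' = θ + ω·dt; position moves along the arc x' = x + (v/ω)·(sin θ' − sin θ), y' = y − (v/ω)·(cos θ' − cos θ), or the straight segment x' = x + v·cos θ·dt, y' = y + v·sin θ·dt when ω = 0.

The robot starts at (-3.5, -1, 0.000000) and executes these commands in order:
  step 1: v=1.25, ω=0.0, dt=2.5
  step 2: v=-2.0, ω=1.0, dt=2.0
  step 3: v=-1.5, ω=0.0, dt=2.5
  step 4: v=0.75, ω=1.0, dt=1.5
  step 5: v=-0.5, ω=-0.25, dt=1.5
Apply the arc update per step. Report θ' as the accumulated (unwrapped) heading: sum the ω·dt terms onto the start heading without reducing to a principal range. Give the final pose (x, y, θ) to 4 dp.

(-0.8434, -6.7251, 3.1250)

step 1: θ'=0.0000 (straight) → pose (-0.3750, -1.0000, 0.0000)
step 2: θ'=2.0000 (R=-2.0000) → pose (-2.1936, -3.8323, 2.0000)
step 3: θ'=2.0000 (straight) → pose (-0.6330, -7.2422, 2.0000)
step 4: θ'=3.5000 (R=0.7500) → pose (-1.5781, -6.8519, 3.5000)
step 5: θ'=3.1250 (R=2.0000) → pose (-0.8434, -6.7251, 3.1250)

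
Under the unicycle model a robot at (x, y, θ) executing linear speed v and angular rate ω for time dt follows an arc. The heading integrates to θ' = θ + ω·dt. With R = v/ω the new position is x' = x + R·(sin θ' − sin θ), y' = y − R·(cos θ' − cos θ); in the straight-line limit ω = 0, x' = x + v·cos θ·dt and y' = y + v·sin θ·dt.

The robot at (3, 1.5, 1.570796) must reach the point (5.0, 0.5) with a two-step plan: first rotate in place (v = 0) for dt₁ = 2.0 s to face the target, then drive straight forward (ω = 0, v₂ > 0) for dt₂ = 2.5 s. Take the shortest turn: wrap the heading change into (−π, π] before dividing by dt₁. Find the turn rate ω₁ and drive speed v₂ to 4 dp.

ω₁ = -1.0172, v₂ = 0.8944

heading to target = atan2(0.5−1.5, 5−3) = -0.4636
Δθ = wrap(-0.4636 − 1.5708) = -2.0344; ω₁ = Δθ/dt₁ = -1.0172
distance = √((5−3)² + (0.5−1.5)²) = 2.2361; v₂ = distance/dt₂ = 0.8944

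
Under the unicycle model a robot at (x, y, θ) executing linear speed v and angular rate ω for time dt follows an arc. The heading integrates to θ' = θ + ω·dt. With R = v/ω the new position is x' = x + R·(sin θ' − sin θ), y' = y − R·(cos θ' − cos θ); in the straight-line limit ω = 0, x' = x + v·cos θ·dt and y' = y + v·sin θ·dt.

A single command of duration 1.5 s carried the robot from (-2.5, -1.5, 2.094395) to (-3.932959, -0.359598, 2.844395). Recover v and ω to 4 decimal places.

v = 1.2500, ω = 0.5000

Δθ = 2.844395 − 2.094395 = 0.750000
ω = Δθ/dt = 0.750000/1.5 = 0.5000
R = Δx/(sin θ' − sin θ) = 2.5000
v = R·ω = 2.5000·0.5000 = 1.2500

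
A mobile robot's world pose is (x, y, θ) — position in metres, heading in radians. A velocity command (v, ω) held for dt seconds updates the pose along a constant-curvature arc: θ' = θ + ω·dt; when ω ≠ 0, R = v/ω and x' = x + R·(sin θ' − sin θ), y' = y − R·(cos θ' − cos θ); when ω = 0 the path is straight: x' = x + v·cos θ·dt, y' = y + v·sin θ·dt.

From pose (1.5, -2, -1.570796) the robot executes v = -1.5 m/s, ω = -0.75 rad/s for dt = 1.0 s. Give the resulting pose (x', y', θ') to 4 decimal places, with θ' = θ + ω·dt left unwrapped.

(2.0366, -0.6367, -2.3208)

θ' = -1.5708 + -0.75·1.0 = -2.3208
R = v/ω = -1.5/-0.75 = 2.0000
x' = 1.5 + 2.0000·(sin -2.3208 − sin -1.5708) = 2.0366
y' = -2 − 2.0000·(cos -2.3208 − cos -1.5708) = -0.6367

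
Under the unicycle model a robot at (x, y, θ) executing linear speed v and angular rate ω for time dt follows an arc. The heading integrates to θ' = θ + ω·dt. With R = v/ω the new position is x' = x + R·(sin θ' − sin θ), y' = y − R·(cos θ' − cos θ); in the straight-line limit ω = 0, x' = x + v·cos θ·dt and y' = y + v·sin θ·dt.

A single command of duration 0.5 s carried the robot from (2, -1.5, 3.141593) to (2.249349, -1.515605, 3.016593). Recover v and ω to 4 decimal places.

Δθ = 3.016593 − 3.141593 = -0.125000
ω = Δθ/dt = -0.125000/0.5 = -0.2500
R = Δx/(sin θ' − sin θ) = 2.0000
v = R·ω = 2.0000·-0.2500 = -0.5000

v = -0.5000, ω = -0.2500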